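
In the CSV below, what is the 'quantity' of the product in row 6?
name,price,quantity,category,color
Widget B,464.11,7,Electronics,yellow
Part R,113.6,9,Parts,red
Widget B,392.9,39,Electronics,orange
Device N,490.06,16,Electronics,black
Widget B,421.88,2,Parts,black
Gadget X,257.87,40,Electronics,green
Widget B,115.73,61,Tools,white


Query: Row 6 ('Gadget X'), column 'quantity'
Value: 40

40


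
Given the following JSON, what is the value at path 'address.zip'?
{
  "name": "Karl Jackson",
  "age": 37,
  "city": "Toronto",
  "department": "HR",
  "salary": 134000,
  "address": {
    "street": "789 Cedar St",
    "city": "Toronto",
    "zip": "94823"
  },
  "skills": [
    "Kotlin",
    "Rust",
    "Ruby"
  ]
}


Query: address.zip
Path: address -> zip
Value: 94823

94823


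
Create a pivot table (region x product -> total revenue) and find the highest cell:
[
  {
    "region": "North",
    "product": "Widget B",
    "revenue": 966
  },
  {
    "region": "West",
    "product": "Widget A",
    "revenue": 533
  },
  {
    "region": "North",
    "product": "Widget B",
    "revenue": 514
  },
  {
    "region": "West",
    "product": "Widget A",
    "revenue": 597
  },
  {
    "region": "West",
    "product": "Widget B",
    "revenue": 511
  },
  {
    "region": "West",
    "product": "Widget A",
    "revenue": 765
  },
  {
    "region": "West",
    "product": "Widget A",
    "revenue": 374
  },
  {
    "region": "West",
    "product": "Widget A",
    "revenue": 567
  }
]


Pivot: region (rows) x product (columns) -> total revenue

     Widget A      Widget B    
North            0          1480  
West          2836           511  

Highest: West / Widget A = $2836

West / Widget A = $2836


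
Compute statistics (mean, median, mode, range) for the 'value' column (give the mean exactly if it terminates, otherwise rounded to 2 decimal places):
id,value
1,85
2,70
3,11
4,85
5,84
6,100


Data: [85, 70, 11, 85, 84, 100]
Count: 6
Sum: 435
Mean: 435/6 = 72.5
Sorted: [11, 70, 84, 85, 85, 100]
Median: 84.5
Mode: 85 (2 times)
Range: 100 - 11 = 89
Min: 11, Max: 100

mean=72.5, median=84.5, mode=85, range=89


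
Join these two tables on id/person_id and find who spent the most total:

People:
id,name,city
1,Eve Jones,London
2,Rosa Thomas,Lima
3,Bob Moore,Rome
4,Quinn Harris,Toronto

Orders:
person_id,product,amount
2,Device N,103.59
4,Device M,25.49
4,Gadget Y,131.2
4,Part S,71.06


Join on: people.id = orders.person_id

Joined rows:
  Rosa Thomas (Lima) bought Device N for $103.59
  Quinn Harris (Toronto) bought Device M for $25.49
  Quinn Harris (Toronto) bought Gadget Y for $131.2
  Quinn Harris (Toronto) bought Part S for $71.06

Total per person:
  Quinn Harris: $227.75
  Rosa Thomas: $103.59

Top spender: Quinn Harris ($227.75)

Quinn Harris ($227.75)


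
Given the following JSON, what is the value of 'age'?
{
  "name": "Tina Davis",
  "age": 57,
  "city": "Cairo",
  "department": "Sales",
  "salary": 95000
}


Looking up field 'age'
Value: 57

57


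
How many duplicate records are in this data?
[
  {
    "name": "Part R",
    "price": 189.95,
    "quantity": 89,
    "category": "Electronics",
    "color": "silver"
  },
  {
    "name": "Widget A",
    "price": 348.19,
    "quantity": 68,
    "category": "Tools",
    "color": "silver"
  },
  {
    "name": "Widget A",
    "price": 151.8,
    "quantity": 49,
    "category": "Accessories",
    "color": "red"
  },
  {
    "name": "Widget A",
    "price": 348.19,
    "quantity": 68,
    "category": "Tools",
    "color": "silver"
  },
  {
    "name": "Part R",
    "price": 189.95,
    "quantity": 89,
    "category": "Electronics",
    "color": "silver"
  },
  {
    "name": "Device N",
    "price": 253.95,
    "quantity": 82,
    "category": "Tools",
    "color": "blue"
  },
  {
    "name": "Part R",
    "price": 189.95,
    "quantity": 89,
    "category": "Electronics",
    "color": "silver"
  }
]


Checking 7 records for duplicates:

  Row 1: Part R ($189.95, qty 89)
  Row 2: Widget A ($348.19, qty 68)
  Row 3: Widget A ($151.8, qty 49)
  Row 4: Widget A ($348.19, qty 68) <-- DUPLICATE
  Row 5: Part R ($189.95, qty 89) <-- DUPLICATE
  Row 6: Device N ($253.95, qty 82)
  Row 7: Part R ($189.95, qty 89) <-- DUPLICATE

Duplicates found: 3
Unique records: 4

3 duplicates, 4 unique


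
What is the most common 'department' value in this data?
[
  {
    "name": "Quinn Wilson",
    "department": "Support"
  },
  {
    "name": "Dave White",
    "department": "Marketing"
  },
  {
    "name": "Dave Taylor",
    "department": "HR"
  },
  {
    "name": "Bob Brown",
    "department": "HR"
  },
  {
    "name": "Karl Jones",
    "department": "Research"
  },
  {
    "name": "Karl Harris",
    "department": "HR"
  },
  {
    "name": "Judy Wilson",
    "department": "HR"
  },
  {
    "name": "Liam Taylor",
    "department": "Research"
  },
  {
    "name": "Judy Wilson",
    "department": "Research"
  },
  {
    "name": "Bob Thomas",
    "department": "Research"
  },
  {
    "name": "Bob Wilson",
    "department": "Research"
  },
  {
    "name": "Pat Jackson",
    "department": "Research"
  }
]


Counting 'department' values across 12 records:

  Research: 6 ######
  HR: 4 ####
  Support: 1 #
  Marketing: 1 #

Most common: Research (6 times)

Research (6 times)


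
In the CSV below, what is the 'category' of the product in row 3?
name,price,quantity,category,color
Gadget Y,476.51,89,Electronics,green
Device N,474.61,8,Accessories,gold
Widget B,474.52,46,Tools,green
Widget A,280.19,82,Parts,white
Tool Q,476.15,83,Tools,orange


Query: Row 3 ('Widget B'), column 'category'
Value: Tools

Tools


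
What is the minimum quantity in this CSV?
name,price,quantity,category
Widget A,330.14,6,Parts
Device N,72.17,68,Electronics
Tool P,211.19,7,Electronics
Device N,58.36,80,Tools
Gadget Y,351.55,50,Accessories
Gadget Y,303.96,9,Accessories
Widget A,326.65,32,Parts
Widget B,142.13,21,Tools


Computing minimum quantity:
Values: [6, 68, 7, 80, 50, 9, 32, 21]
Min = 6

6


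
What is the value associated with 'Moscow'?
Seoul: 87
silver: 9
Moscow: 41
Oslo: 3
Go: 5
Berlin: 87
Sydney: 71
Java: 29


Looking up key 'Moscow'
Value: 41

41


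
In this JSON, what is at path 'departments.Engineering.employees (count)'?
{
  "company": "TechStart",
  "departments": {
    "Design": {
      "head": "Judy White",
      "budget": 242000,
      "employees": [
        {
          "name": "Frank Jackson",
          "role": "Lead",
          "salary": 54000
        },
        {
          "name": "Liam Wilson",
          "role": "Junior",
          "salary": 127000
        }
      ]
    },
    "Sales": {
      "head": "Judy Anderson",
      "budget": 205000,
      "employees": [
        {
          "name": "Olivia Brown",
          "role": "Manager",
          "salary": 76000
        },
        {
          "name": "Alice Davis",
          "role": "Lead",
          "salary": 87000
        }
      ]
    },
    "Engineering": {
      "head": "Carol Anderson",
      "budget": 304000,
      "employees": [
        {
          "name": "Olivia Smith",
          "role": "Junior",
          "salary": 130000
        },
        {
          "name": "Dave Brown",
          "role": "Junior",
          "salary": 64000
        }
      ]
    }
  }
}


Path: departments.Engineering.employees (count)

Navigate:
  -> departments
  -> Engineering
  -> employees (array, length 2)

2


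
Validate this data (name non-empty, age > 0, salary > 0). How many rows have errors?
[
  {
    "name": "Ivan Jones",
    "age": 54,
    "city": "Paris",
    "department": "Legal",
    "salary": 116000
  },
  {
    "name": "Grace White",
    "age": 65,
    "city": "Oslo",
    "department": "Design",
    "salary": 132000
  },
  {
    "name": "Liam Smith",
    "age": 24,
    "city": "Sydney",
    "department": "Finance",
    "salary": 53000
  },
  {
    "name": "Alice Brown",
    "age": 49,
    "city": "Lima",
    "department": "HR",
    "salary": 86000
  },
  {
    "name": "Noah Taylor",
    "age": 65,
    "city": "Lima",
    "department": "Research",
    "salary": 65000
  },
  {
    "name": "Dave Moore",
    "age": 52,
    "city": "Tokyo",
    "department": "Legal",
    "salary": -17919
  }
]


Validating 6 records:
Rules: name non-empty, age > 0, salary > 0

  Row 1 (Ivan Jones): OK
  Row 2 (Grace White): OK
  Row 3 (Liam Smith): OK
  Row 4 (Alice Brown): OK
  Row 5 (Noah Taylor): OK
  Row 6 (Dave Moore): negative salary: -17919

Total errors: 1

1 errors


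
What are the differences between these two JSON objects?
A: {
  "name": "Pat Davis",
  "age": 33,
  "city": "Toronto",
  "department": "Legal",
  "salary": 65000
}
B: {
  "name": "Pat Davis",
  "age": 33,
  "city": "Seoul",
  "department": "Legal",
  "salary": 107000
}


Comparing each field (in key order):
  name: same
  age: same
  city: DIFFERENT
  department: same
  salary: DIFFERENT
Differences:
  city: Toronto -> Seoul
  salary: 65000 -> 107000

2 field(s) changed

2 changes: city, salary


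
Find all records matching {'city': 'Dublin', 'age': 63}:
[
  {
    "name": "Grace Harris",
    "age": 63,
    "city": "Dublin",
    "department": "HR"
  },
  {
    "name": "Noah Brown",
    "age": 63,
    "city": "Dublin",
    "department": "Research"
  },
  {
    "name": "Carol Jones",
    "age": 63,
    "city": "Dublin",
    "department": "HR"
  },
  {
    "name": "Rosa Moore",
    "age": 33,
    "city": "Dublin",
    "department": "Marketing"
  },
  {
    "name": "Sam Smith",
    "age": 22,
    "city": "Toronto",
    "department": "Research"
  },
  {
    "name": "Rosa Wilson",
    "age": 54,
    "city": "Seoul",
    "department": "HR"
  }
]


Search criteria: {'city': 'Dublin', 'age': 63}

Checking 6 records:
  Grace Harris: {city: Dublin, age: 63} <-- MATCH
  Noah Brown: {city: Dublin, age: 63} <-- MATCH
  Carol Jones: {city: Dublin, age: 63} <-- MATCH
  Rosa Moore: {city: Dublin, age: 33}
  Sam Smith: {city: Toronto, age: 22}
  Rosa Wilson: {city: Seoul, age: 54}

Matches: ["Grace Harris", "Noah Brown", "Carol Jones"]

["Grace Harris", "Noah Brown", "Carol Jones"]


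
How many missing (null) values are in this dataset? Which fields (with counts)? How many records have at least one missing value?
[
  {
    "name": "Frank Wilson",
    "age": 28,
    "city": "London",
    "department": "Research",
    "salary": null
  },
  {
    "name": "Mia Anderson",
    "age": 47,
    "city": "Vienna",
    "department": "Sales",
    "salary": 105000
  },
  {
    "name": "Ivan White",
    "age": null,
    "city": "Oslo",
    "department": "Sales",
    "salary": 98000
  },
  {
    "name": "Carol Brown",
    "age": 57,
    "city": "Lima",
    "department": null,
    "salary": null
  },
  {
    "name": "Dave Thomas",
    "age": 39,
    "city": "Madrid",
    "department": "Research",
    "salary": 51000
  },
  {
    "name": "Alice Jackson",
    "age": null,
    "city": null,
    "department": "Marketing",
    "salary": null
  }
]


Checking for missing (null) values in 6 records:

  Frank Wilson: salary
  Mia Anderson: complete
  Ivan White: age
  Carol Brown: department, salary
  Dave Thomas: complete
  Alice Jackson: age, city, salary

Per field:
  name: 0 missing
  age: 2 missing
  city: 1 missing
  department: 1 missing
  salary: 3 missing

Total missing values: 7
Records with any missing: 4

7 missing values (age: 2, city: 1, department: 1, salary: 3); 4 incomplete records


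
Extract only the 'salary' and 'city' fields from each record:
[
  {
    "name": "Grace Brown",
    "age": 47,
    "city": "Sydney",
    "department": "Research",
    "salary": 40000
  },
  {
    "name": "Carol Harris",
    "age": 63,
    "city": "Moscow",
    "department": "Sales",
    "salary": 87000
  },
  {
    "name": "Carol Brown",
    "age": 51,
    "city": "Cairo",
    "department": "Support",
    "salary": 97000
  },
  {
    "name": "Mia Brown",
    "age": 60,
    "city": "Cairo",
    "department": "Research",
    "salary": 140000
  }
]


Original: 4 records with fields: name, age, city, department, salary
Keep: ['salary', 'city']
Drop: ['name', 'age', 'department']
Result: 4 records, 2 fields each

[
  {
    "salary": 40000,
    "city": "Sydney"
  },
  {
    "salary": 87000,
    "city": "Moscow"
  },
  {
    "salary": 97000,
    "city": "Cairo"
  },
  {
    "salary": 140000,
    "city": "Cairo"
  }
]


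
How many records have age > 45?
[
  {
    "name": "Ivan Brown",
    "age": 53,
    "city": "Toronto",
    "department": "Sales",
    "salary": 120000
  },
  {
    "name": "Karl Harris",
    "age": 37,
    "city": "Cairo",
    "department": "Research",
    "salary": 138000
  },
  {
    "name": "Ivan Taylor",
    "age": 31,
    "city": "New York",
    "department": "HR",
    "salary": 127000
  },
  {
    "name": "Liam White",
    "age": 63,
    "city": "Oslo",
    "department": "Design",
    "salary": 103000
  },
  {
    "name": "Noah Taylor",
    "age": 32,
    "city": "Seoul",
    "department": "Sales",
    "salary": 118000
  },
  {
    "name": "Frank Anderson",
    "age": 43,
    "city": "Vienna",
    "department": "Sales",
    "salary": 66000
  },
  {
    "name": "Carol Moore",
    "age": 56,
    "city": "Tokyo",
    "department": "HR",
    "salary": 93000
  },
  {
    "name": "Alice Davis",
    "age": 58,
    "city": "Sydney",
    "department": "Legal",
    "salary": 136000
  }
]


Data: 8 records
Condition: age > 45

Checking each record:
  Ivan Brown: 53 MATCH
  Karl Harris: 37
  Ivan Taylor: 31
  Liam White: 63 MATCH
  Noah Taylor: 32
  Frank Anderson: 43
  Carol Moore: 56 MATCH
  Alice Davis: 58 MATCH

Count: 4

4


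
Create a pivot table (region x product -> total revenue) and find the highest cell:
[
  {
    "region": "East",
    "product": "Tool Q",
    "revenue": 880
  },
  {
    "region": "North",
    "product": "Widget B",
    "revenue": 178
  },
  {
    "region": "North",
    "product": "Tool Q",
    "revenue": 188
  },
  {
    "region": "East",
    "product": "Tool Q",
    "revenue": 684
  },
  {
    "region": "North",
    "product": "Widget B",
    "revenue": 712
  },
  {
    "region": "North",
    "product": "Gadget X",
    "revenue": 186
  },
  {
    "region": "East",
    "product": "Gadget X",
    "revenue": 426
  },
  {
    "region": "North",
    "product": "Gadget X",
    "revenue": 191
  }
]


Pivot: region (rows) x product (columns) -> total revenue

     Gadget X      Tool Q        Widget B    
East           426          1564             0  
North          377           188           890  

Highest: East / Tool Q = $1564

East / Tool Q = $1564


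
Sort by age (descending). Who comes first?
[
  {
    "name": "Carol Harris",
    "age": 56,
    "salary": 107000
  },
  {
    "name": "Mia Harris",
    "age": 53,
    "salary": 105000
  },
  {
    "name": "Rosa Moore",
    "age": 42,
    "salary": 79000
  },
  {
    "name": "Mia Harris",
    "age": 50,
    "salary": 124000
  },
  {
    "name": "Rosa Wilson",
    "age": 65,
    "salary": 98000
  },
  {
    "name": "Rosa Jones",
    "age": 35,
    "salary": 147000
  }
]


Sort by: age (descending)

Sorted order:
  1. Rosa Wilson (age = 65)
  2. Carol Harris (age = 56)
  3. Mia Harris (age = 53)
  4. Mia Harris (age = 50)
  5. Rosa Moore (age = 42)
  6. Rosa Jones (age = 35)

First: Rosa Wilson

Rosa Wilson


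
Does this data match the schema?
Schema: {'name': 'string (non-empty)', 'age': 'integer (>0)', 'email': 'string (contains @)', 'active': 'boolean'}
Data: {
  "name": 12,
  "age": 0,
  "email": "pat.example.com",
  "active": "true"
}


Validating each field against schema:
  name: FAIL (12 is not a string)
  age: FAIL (0 is not > 0)
  email: FAIL ("pat.example.com" does not contain @)
  active: FAIL ("true" is not a boolean)

Result: INVALID (4 errors: name, age, email, active)

INVALID (4 errors: name, age, email, active)


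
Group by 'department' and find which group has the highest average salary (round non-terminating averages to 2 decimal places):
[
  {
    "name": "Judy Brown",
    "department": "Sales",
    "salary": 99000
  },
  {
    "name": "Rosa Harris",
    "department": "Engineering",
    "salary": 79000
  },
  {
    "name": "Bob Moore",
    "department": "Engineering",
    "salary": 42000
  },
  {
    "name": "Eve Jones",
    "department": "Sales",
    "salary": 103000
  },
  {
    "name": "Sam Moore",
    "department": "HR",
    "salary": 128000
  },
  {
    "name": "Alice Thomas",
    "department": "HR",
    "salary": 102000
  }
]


Group by: department

Groups:
  Engineering: 2 people, avg salary = 121000/2 = $60500
  HR: 2 people, avg salary = 230000/2 = $115000
  Sales: 2 people, avg salary = 202000/2 = $101000

Highest average salary: HR ($115000)

HR ($115000)


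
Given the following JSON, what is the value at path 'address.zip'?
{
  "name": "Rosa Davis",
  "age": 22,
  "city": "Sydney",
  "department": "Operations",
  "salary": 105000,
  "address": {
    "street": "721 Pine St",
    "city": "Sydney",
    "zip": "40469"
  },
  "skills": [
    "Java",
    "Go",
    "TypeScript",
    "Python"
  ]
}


Query: address.zip
Path: address -> zip
Value: 40469

40469


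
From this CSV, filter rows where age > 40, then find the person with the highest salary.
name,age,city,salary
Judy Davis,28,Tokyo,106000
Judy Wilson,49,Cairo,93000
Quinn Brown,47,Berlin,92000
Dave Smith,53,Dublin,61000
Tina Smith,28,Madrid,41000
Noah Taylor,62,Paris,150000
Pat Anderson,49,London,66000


Filter: age > 40
Sort by: salary (descending)

Filtered records (5):
  Noah Taylor, age 62, salary $150000
  Judy Wilson, age 49, salary $93000
  Quinn Brown, age 47, salary $92000
  Pat Anderson, age 49, salary $66000
  Dave Smith, age 53, salary $61000

Highest salary: Noah Taylor ($150000)

Noah Taylor


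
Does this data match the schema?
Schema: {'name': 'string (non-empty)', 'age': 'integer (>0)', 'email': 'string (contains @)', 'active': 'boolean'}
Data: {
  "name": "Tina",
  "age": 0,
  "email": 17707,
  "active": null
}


Validating each field against schema:
  name: OK (non-empty string)
  age: FAIL (0 is not > 0)
  email: FAIL (17707 is not a string)
  active: FAIL (null is not a boolean)

Result: INVALID (3 errors: age, email, active)

INVALID (3 errors: age, email, active)


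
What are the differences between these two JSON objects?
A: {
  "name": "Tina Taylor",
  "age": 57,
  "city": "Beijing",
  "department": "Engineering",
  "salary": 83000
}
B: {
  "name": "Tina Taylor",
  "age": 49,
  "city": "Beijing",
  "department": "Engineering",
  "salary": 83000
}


Comparing each field (in key order):
  name: same
  age: DIFFERENT
  city: same
  department: same
  salary: same
Differences:
  age: 57 -> 49

1 field(s) changed

1 change: age


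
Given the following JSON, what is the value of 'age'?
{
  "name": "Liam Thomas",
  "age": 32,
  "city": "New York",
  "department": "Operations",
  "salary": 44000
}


Looking up field 'age'
Value: 32

32


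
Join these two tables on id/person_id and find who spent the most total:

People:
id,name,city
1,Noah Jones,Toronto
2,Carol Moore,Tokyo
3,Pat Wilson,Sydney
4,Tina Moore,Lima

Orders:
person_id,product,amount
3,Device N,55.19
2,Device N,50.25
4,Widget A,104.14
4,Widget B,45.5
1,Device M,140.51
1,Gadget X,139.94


Join on: people.id = orders.person_id

Joined rows:
  Pat Wilson (Sydney) bought Device N for $55.19
  Carol Moore (Tokyo) bought Device N for $50.25
  Tina Moore (Lima) bought Widget A for $104.14
  Tina Moore (Lima) bought Widget B for $45.5
  Noah Jones (Toronto) bought Device M for $140.51
  Noah Jones (Toronto) bought Gadget X for $139.94

Total per person:
  Noah Jones: $280.45
  Tina Moore: $149.64
  Pat Wilson: $55.19
  Carol Moore: $50.25

Top spender: Noah Jones ($280.45)

Noah Jones ($280.45)


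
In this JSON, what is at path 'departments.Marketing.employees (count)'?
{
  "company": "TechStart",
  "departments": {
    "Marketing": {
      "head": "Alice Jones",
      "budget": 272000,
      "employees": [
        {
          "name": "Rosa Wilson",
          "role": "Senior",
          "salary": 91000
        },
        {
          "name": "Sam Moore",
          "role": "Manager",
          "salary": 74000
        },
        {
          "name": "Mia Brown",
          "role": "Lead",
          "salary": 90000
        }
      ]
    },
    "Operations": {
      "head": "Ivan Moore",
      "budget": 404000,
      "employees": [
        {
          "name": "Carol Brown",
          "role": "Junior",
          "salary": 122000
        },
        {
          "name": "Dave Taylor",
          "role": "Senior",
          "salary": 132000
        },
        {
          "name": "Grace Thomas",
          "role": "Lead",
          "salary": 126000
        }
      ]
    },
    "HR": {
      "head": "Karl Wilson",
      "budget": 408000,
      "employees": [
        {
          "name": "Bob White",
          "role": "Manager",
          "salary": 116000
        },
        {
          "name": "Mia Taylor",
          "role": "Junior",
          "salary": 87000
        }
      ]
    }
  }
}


Path: departments.Marketing.employees (count)

Navigate:
  -> departments
  -> Marketing
  -> employees (array, length 3)

3


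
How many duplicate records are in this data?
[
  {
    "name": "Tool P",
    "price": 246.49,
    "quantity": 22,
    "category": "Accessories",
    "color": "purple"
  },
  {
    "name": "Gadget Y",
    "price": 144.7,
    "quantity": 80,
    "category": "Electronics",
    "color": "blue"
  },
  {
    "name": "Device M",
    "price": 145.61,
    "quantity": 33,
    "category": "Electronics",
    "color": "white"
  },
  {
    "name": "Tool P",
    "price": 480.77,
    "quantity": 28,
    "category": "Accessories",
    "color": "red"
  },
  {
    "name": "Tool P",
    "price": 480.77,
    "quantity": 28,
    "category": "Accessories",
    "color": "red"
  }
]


Checking 5 records for duplicates:

  Row 1: Tool P ($246.49, qty 22)
  Row 2: Gadget Y ($144.7, qty 80)
  Row 3: Device M ($145.61, qty 33)
  Row 4: Tool P ($480.77, qty 28)
  Row 5: Tool P ($480.77, qty 28) <-- DUPLICATE

Duplicates found: 1
Unique records: 4

1 duplicates, 4 unique


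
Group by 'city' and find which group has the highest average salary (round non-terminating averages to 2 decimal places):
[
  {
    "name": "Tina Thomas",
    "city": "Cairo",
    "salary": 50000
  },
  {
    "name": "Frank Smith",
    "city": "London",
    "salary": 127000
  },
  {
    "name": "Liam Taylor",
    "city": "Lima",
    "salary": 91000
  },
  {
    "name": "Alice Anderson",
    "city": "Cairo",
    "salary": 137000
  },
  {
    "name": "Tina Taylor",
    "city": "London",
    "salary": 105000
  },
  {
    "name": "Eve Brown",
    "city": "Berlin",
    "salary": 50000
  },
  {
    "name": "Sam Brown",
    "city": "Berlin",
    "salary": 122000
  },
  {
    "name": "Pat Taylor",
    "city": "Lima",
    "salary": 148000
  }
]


Group by: city

Groups:
  Berlin: 2 people, avg salary = 172000/2 = $86000
  Cairo: 2 people, avg salary = 187000/2 = $93500
  Lima: 2 people, avg salary = 239000/2 = $119500
  London: 2 people, avg salary = 232000/2 = $116000

Highest average salary: Lima ($119500)

Lima ($119500)


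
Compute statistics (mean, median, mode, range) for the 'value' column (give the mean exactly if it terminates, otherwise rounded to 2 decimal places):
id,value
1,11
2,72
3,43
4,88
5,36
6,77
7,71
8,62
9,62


Data: [11, 72, 43, 88, 36, 77, 71, 62, 62]
Count: 9
Sum: 522
Mean: 522/9 = 58
Sorted: [11, 36, 43, 62, 62, 71, 72, 77, 88]
Median: 62.0
Mode: 62 (2 times)
Range: 88 - 11 = 77
Min: 11, Max: 88

mean=58, median=62.0, mode=62, range=77


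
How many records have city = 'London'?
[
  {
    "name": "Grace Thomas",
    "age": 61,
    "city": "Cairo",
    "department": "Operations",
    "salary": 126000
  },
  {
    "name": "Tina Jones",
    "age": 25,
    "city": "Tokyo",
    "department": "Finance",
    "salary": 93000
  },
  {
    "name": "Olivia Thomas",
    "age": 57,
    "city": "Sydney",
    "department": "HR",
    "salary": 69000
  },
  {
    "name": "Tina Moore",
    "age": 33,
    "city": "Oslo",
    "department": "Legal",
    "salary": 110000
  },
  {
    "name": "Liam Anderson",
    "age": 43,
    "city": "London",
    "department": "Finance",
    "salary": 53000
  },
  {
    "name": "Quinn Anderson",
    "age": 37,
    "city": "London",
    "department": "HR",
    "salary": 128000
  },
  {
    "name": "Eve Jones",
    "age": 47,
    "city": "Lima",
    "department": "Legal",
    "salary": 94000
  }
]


Data: 7 records
Condition: city = 'London'

Checking each record:
  Grace Thomas: Cairo
  Tina Jones: Tokyo
  Olivia Thomas: Sydney
  Tina Moore: Oslo
  Liam Anderson: London MATCH
  Quinn Anderson: London MATCH
  Eve Jones: Lima

Count: 2

2


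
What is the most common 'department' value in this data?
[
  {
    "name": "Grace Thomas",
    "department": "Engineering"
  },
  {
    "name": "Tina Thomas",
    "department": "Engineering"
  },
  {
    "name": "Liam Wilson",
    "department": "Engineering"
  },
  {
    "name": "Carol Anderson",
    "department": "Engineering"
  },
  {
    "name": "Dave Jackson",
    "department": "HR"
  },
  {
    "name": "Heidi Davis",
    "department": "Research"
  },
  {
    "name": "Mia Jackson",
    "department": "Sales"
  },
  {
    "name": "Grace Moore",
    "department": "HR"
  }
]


Counting 'department' values across 8 records:

  Engineering: 4 ####
  HR: 2 ##
  Research: 1 #
  Sales: 1 #

Most common: Engineering (4 times)

Engineering (4 times)


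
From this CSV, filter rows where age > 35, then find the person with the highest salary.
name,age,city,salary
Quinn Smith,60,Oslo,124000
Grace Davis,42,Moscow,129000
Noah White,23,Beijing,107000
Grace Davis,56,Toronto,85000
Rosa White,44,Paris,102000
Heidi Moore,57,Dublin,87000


Filter: age > 35
Sort by: salary (descending)

Filtered records (5):
  Grace Davis, age 42, salary $129000
  Quinn Smith, age 60, salary $124000
  Rosa White, age 44, salary $102000
  Heidi Moore, age 57, salary $87000
  Grace Davis, age 56, salary $85000

Highest salary: Grace Davis ($129000)

Grace Davis


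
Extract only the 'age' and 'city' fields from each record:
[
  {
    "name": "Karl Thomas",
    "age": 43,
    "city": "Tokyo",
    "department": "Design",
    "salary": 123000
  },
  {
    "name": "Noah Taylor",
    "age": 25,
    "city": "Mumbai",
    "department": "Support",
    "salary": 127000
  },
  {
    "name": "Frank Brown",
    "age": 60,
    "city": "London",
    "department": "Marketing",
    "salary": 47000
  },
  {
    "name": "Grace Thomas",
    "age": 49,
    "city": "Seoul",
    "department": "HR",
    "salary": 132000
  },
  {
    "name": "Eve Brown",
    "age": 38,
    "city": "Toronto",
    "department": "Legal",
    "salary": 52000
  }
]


Original: 5 records with fields: name, age, city, department, salary
Keep: ['age', 'city']
Drop: ['name', 'department', 'salary']
Result: 5 records, 2 fields each

[
  {
    "age": 43,
    "city": "Tokyo"
  },
  {
    "age": 25,
    "city": "Mumbai"
  },
  {
    "age": 60,
    "city": "London"
  },
  {
    "age": 49,
    "city": "Seoul"
  },
  {
    "age": 38,
    "city": "Toronto"
  }
]


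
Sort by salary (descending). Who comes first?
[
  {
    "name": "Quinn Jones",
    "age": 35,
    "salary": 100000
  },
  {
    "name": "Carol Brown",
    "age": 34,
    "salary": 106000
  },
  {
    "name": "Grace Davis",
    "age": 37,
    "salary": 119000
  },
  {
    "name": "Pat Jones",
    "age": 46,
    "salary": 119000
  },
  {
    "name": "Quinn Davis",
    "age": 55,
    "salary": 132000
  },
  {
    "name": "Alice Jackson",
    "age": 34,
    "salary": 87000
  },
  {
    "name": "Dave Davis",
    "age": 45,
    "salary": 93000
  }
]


Sort by: salary (descending)

Sorted order:
  1. Quinn Davis (salary = 132000)
  2. Grace Davis (salary = 119000)
  3. Pat Jones (salary = 119000)
  4. Carol Brown (salary = 106000)
  5. Quinn Jones (salary = 100000)
  6. Dave Davis (salary = 93000)
  7. Alice Jackson (salary = 87000)

First: Quinn Davis

Quinn Davis


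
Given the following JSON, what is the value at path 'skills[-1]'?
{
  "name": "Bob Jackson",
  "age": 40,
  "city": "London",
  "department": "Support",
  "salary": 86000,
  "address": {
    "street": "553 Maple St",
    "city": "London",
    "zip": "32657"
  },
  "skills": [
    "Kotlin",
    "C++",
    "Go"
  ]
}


Query: skills[-1]
Path: skills -> last element
Value: Go

Go


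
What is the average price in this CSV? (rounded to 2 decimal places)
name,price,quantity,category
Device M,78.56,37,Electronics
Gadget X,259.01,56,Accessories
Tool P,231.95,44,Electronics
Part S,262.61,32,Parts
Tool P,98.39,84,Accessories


Computing average price:
Values: [78.56, 259.01, 231.95, 262.61, 98.39]
Sum = 930.52
Count = 5
Average = 930.52/5 = 186.104 exactly -> 186.10 (rounded half-up to 2 decimal places)

186.10


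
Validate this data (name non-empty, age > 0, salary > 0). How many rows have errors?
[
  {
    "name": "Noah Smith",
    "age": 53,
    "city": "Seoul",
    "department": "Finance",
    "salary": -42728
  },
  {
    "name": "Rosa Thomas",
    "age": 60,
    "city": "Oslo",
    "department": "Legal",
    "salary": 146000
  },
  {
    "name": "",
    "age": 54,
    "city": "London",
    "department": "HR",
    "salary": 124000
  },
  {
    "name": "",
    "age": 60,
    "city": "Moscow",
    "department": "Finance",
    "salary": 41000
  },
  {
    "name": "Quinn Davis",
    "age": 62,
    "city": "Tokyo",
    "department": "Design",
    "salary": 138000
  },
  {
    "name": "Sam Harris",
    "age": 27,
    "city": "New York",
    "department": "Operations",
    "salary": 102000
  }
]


Validating 6 records:
Rules: name non-empty, age > 0, salary > 0

  Row 1 (Noah Smith): negative salary: -42728
  Row 2 (Rosa Thomas): OK
  Row 3 (???): empty name
  Row 4 (???): empty name
  Row 5 (Quinn Davis): OK
  Row 6 (Sam Harris): OK

Total errors: 3

3 errors


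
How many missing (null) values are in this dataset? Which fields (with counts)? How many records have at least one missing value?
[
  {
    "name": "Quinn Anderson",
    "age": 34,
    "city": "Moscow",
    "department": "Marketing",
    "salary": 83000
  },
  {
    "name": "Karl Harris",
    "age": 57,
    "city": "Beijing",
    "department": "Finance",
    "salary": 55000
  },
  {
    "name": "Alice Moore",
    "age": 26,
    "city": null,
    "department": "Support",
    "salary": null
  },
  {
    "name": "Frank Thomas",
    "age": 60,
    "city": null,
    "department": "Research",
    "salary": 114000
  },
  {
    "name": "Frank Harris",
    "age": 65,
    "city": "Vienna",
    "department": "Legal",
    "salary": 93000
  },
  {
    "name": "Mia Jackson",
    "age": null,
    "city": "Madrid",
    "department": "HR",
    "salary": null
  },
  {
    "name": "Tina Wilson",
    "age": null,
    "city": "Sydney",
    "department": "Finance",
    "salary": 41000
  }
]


Checking for missing (null) values in 7 records:

  Quinn Anderson: complete
  Karl Harris: complete
  Alice Moore: city, salary
  Frank Thomas: city
  Frank Harris: complete
  Mia Jackson: age, salary
  Tina Wilson: age

Per field:
  name: 0 missing
  age: 2 missing
  city: 2 missing
  department: 0 missing
  salary: 2 missing

Total missing values: 6
Records with any missing: 4

6 missing values (age: 2, city: 2, salary: 2); 4 incomplete records


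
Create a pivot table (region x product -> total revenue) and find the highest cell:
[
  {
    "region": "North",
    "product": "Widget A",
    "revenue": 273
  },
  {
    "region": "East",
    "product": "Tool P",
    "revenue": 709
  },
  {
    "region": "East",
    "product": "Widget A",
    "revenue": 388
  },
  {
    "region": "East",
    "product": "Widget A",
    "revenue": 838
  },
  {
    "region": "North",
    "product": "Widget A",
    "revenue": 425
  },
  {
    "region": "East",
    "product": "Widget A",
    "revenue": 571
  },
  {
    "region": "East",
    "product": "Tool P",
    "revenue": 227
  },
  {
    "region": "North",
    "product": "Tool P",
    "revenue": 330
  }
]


Pivot: region (rows) x product (columns) -> total revenue

     Tool P        Widget A    
East           936          1797  
North          330           698  

Highest: East / Widget A = $1797

East / Widget A = $1797


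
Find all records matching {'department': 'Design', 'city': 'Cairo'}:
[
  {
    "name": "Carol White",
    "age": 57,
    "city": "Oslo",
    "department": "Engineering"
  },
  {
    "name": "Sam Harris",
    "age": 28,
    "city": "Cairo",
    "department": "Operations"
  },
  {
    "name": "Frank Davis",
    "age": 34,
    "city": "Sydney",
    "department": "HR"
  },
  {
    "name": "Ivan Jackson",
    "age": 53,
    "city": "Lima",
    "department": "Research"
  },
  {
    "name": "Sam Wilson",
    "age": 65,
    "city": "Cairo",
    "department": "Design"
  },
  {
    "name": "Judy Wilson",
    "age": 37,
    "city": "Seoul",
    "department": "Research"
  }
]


Search criteria: {'department': 'Design', 'city': 'Cairo'}

Checking 6 records:
  Carol White: {department: Engineering, city: Oslo}
  Sam Harris: {department: Operations, city: Cairo}
  Frank Davis: {department: HR, city: Sydney}
  Ivan Jackson: {department: Research, city: Lima}
  Sam Wilson: {department: Design, city: Cairo} <-- MATCH
  Judy Wilson: {department: Research, city: Seoul}

Matches: ["Sam Wilson"]

["Sam Wilson"]


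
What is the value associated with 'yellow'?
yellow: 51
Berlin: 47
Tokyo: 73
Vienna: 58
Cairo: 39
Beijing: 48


Looking up key 'yellow'
Value: 51

51


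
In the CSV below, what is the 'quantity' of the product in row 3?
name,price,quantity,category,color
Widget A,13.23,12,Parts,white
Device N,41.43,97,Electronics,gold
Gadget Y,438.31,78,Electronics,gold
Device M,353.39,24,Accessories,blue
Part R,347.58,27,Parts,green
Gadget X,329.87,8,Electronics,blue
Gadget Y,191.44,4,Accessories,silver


Query: Row 3 ('Gadget Y'), column 'quantity'
Value: 78

78


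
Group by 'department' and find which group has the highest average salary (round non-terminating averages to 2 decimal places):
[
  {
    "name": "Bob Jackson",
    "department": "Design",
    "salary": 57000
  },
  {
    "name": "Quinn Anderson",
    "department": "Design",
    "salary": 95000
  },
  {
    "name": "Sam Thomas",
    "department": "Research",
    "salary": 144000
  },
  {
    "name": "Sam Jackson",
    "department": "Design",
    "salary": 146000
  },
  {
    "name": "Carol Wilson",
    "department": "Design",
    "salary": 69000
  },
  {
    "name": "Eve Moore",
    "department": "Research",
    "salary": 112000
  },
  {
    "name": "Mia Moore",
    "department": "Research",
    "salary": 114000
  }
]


Group by: department

Groups:
  Design: 4 people, avg salary = 367000/4 = $91750
  Research: 3 people, avg salary = 370000/3 ≈ $123333.33

Highest average salary: Research (≈$123333.33)

Research (≈$123333.33)


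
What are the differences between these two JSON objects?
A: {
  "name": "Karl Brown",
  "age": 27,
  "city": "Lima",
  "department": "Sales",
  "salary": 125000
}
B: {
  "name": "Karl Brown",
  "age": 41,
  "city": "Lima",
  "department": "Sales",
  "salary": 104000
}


Comparing each field (in key order):
  name: same
  age: DIFFERENT
  city: same
  department: same
  salary: DIFFERENT
Differences:
  age: 27 -> 41
  salary: 125000 -> 104000

2 field(s) changed

2 changes: age, salary


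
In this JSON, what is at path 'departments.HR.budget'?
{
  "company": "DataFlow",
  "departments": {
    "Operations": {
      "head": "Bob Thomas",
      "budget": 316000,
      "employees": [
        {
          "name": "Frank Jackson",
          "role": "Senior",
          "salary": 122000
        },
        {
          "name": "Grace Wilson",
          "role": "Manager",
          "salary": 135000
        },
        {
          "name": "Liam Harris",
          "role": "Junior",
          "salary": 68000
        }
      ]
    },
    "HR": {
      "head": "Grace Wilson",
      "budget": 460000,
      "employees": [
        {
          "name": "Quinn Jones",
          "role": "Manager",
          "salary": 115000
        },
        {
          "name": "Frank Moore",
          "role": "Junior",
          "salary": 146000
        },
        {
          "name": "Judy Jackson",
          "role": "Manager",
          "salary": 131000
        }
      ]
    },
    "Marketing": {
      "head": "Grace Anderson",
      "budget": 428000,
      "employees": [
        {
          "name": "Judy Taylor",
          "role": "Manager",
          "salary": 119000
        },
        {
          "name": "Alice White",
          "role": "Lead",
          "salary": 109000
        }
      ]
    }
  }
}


Path: departments.HR.budget

Navigate:
  -> departments
  -> HR
  -> budget = 460000

460000


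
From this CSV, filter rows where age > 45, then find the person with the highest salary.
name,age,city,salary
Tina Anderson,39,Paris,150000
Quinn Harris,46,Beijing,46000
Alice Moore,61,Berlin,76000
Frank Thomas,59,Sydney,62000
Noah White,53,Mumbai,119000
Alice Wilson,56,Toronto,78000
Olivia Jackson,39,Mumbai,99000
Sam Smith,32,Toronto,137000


Filter: age > 45
Sort by: salary (descending)

Filtered records (5):
  Noah White, age 53, salary $119000
  Alice Wilson, age 56, salary $78000
  Alice Moore, age 61, salary $76000
  Frank Thomas, age 59, salary $62000
  Quinn Harris, age 46, salary $46000

Highest salary: Noah White ($119000)

Noah White


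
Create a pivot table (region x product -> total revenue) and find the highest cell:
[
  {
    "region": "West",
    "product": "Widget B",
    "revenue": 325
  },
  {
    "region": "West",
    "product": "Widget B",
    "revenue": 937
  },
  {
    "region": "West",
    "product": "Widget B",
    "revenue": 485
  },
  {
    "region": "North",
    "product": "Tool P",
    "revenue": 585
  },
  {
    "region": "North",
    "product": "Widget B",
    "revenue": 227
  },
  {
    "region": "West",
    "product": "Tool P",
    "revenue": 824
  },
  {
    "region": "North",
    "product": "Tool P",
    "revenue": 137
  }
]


Pivot: region (rows) x product (columns) -> total revenue

     Tool P        Widget B    
North          722           227  
West           824          1747  

Highest: West / Widget B = $1747

West / Widget B = $1747


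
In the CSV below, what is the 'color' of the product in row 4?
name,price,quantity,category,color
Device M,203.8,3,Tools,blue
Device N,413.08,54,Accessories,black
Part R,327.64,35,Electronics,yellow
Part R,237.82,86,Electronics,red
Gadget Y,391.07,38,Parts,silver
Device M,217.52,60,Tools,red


Query: Row 4 ('Part R'), column 'color'
Value: red

red


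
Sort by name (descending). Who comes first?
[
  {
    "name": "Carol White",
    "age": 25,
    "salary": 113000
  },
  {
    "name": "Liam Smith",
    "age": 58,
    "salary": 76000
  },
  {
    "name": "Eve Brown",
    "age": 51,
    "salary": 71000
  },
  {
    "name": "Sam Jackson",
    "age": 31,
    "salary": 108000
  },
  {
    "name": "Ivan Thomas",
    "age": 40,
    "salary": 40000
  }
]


Sort by: name (descending)

Sorted order:
  1. Sam Jackson (name = Sam Jackson)
  2. Liam Smith (name = Liam Smith)
  3. Ivan Thomas (name = Ivan Thomas)
  4. Eve Brown (name = Eve Brown)
  5. Carol White (name = Carol White)

First: Sam Jackson

Sam Jackson


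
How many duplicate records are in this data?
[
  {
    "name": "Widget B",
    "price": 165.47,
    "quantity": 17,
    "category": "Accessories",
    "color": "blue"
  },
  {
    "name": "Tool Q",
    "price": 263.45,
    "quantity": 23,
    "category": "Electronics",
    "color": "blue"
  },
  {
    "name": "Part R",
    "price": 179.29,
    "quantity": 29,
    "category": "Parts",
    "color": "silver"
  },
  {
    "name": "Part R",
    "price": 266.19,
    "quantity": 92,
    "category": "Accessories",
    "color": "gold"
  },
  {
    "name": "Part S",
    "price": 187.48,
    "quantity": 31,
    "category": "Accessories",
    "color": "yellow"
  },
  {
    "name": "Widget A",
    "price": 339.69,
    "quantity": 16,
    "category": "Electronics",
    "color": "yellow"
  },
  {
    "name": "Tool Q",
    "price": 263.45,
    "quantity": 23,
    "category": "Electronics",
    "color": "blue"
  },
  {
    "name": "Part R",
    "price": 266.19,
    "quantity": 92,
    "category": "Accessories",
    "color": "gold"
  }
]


Checking 8 records for duplicates:

  Row 1: Widget B ($165.47, qty 17)
  Row 2: Tool Q ($263.45, qty 23)
  Row 3: Part R ($179.29, qty 29)
  Row 4: Part R ($266.19, qty 92)
  Row 5: Part S ($187.48, qty 31)
  Row 6: Widget A ($339.69, qty 16)
  Row 7: Tool Q ($263.45, qty 23) <-- DUPLICATE
  Row 8: Part R ($266.19, qty 92) <-- DUPLICATE

Duplicates found: 2
Unique records: 6

2 duplicates, 6 unique
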